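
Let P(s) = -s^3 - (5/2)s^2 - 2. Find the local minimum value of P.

P'(s) = -3s^2 - 5s. Setting P'(s) = 0 gives s ∈ {-5/3, 0}.
Since P''(s) = -6s - 5, we get P''(-5/3) = 5 > 0 ⇒ local minimum; P''(0) = -5 < 0 ⇒ local maximum.
The local minimum is P(-5/3) = -233/54.

-233/54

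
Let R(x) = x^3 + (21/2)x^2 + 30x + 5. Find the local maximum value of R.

Critical points: R'(x) = 3x^2 + 21x + 30 vanishes at x = -5, -2.
Second-derivative test with R''(x) = 6x + 21: R''(-5) = -9 < 0 ⇒ local maximum; R''(-2) = 9 > 0 ⇒ local minimum.
The local maximum is R(-5) = -15/2.

-15/2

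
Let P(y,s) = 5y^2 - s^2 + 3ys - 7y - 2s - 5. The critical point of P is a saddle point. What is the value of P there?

-216/29

∂P/∂y = 10y + 3s - 7 = 0 and ∂P/∂s = 3y - 2s - 2 = 0, so (y, s) = (20/29, 1/29).
The Hessian has P_{yy} = 10, P_{ss} = -2, P_{ys} = 3, giving D = -29 < 0, so the point is a saddle point.
P(20/29, 1/29) = -216/29.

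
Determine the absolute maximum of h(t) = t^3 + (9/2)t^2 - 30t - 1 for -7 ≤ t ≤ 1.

Differentiating, h'(t) = 3t^2 + 9t - 30; whose only zero in [-7, 1] is t = -5.
Compare values at every candidate in [-7, 1]: h(-7) = 173/2; h(-5) = 273/2; h(1) = -51/2.
The maximum over the interval is 273/2, attained at t = -5.

273/2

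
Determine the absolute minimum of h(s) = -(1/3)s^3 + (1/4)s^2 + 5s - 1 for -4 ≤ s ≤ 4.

h'(s) = -s^2 + (1/2)s + 5, which vanishes at s = -2 and s = 5/2.
Evaluating at the critical points and endpoints: h(-4) = 13/3, h(-2) = -22/3, h(5/2) = 377/48, h(4) = 5/3.
The minimum over the interval is -22/3, attained at s = -2.

-22/3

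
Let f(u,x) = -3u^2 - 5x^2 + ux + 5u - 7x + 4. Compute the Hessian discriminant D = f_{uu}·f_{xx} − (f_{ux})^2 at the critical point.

∂f/∂u = -6u + x + 5 = 0 and ∂f/∂x = u - 10x - 7 = 0, so (u, x) = (43/59, -37/59).
The Hessian has f_{uu} = -6, f_{xx} = -10, f_{ux} = 1, giving D = 59 > 0 with f_{uu} < 0, so the point is a local maximum.
D = (-6)·(-10) − (1)^2 = 59.

59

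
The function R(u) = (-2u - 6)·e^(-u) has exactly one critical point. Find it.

-2

R'(u) = (-2)·e^(-u) + (-2u - 6)·(-1)·e^(-u) = (2u + 4)·e^(-u). Since e^(-u) > 0, the only critical point is u = -2.
R''(-2) has the same sign as 2 > 0, so this is a local minimum.
R(-2) = (-2)·e^(2) ≈ -14.7781.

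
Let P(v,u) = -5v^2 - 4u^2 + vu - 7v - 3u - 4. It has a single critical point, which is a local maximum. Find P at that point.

-54/79

∂P/∂v = -10v + u - 7 = 0 and ∂P/∂u = v - 8u - 3 = 0, so (v, u) = (-59/79, -37/79).
The Hessian has P_{vv} = -10, P_{uu} = -8, P_{vu} = 1, giving D = 79 > 0 with P_{vv} < 0, so the point is a local maximum.
P(-59/79, -37/79) = -54/79.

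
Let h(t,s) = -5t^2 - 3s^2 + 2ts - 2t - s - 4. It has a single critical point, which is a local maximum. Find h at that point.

∂h/∂t = -10t + 2s - 2 = 0 and ∂h/∂s = 2t - 6s - 1 = 0, so (t, s) = (-1/4, -1/4).
The Hessian has h_{tt} = -10, h_{ss} = -6, h_{ts} = 2, giving D = 56 > 0 with h_{tt} < 0, so the point is a local maximum.
h(-1/4, -1/4) = -29/8.

-29/8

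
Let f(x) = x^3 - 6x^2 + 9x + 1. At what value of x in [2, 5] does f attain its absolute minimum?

3

Differentiating, f'(x) = 3x^2 - 12x + 9; whose only zero in [2, 5] is x = 3.
Candidates: f(2) = 3,  f(3) = 1,  f(5) = 21.
Hence the absolute minimum is 1 at x = 3.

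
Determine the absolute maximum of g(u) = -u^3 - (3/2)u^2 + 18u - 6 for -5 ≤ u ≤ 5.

16

Differentiating, g'(u) = -3u^2 - 3u + 18; which vanishes at u = -3 and u = 2.
Compare values at every candidate in [-5, 5]: g(-5) = -17/2,  g(-3) = -93/2,  g(2) = 16,  g(5) = -157/2.
So the maximum is g(2) = 16.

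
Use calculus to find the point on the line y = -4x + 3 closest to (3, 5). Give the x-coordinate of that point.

Minimize D(x)^2 = (x - 3)^2 + (-4x - 2)^2.
d/dx[D^2] = 2(x - 3) + 2·(-4)·(-4x - 2) = 0 ⇒ x = -5/17.
Then y = 71/17 and the distance is √(196/17) ≈ 3.3955.

-5/17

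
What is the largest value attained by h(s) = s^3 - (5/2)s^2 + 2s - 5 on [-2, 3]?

11/2

The derivative is 3s^2 - 5s + 2, which vanishes at s = 2/3 and s = 1.
Candidates: h(-2) = -27,  h(2/3) = -121/27,  h(1) = -9/2,  h(3) = 11/2.
So the maximum is h(3) = 11/2.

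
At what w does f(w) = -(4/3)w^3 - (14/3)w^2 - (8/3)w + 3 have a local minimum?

-2

f'(w) = -4w^2 - (28/3)w - 8/3. Setting f'(w) = 0 gives w ∈ {-2, -1/3}.
f''(w) = -8w - 28/3. f''(-2) = 20/3 > 0 ⇒ local minimum; f''(-1/3) = -20/3 < 0 ⇒ local maximum.
Thus f has its local minimum at w = -2, with value 1/3.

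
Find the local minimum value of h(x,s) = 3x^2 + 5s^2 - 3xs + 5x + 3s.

-197/51

∂h/∂x = 6x - 3s + 5 = 0 and ∂h/∂s = -3x + 10s + 3 = 0, so (x, s) = (-59/51, -11/17).
The Hessian has h_{xx} = 6, h_{ss} = 10, h_{xs} = -3, giving D = 51 > 0 with h_{xx} > 0, so the point is a local minimum.
h(-59/51, -11/17) = -197/51.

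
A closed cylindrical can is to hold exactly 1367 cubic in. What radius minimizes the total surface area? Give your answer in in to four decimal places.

6.0145

With radius r and height h, πr²h = 1367 so h = 1367/(πr²), and S(r) = 2πr² + 2πrh = 2πr² + 2·1367/r.
S'(r) = 4πr − 2·1367/r² = 0 ⇒ r³ = 1367/(2π), so r ≈ 6.0145 and h = 2r ≈ 12.0289.
S''(r) = 4π + 4·1367/r³ > 0, so this is the minimum; S ≈ 681.8574.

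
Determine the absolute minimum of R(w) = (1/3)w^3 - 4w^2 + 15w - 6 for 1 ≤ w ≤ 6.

16/3

The derivative is w^2 - 8w + 15, which vanishes at w = 3 and w = 5.
Compare values at every candidate in [1, 6]: R(1) = 16/3; R(3) = 12; R(5) = 32/3; R(6) = 12.
Hence the absolute minimum is 16/3 at w = 1.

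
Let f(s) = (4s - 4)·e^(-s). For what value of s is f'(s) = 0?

By the product rule, f'(s) = (-4s + 8)·e^(-s). Since e^(-s) > 0, the only critical point is s = 2.
f''(2) has the same sign as -4 < 0, so this is a local maximum.
f(2) = (4)·e^(-2) ≈ 0.5413.

2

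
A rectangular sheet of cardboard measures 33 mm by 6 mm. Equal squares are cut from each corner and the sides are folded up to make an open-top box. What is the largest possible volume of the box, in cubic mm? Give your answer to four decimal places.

135.3358

With cut size x, the volume is V(x) = x(33 − 2x)(6 − 2x) for 0 < x < 3.
V'(x) = 12x^2 − 156x + 198. Setting V'(x) = 0 gives x ≈ 1.4256 (the root in (0, 3)).
V''(x) = 24x − 156 is negative there, so this is the maximum; V ≈ 135.3358.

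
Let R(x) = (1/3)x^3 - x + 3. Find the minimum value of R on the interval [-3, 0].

The derivative is x^2 - 1, whose only zero in [-3, 0] is x = -1.
Compare values at every candidate in [-3, 0]: R(-3) = -3,  R(-1) = 11/3,  R(0) = 3.
Hence the absolute minimum is -3 at x = -3.

-3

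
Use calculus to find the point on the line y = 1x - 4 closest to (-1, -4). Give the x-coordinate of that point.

-1/2

Minimize D(x)^2 = (x + 1)^2 + (x)^2.
d/dx[D^2] = 2(x + 1) + 2·1·(x) = 0 ⇒ x = -1/2.
Then y = -9/2 and the distance is √(1/2) ≈ 0.7071.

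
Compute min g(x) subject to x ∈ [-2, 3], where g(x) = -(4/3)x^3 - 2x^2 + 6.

-48

g'(x) = -4x^2 - 4x, which vanishes at x = -1 and x = 0.
Compare values at every candidate in [-2, 3]: g(-2) = 26/3, g(-1) = 16/3, g(0) = 6, g(3) = -48.
So the minimum is g(3) = -48.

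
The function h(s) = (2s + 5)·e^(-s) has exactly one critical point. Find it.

-3/2

Differentiating with the product rule gives h'(s) = (-2s - 3)·e^(-s). Since e^(-s) > 0, the only critical point is s = -3/2.
h''(-3/2) has the same sign as -2 < 0, so this is a local maximum.
h(-3/2) = (2)·e^(3/2) ≈ 8.9634.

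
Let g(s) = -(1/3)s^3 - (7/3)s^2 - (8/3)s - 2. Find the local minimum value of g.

g'(s) = -s^2 - (14/3)s - 8/3. Setting g'(s) = 0 gives s ∈ {-4, -2/3}.
g''(s) = -2s - 14/3. g''(-4) = 10/3 > 0 ⇒ local minimum; g''(-2/3) = -10/3 < 0 ⇒ local maximum.
The local minimum is g(-4) = -22/3.

-22/3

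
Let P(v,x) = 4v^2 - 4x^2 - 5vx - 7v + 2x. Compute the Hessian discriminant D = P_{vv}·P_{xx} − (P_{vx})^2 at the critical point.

-89

∂P/∂v = 8v - 5x - 7 = 0 and ∂P/∂x = -5v - 8x + 2 = 0, so (v, x) = (66/89, -19/89).
The Hessian has P_{vv} = 8, P_{xx} = -8, P_{vx} = -5, giving D = -89 < 0, so the point is a saddle point.
D = (8)·(-8) − (-5)^2 = -89.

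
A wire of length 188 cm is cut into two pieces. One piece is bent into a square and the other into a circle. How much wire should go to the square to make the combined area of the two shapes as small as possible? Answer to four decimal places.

Let x be the length used for the square. Square side x/4; circle radius (188−x)/(2π).
A(x) = (x/4)² + π·((188−x)/(2π))² = x²/16 + (188−x)²/(4π) for 0 ≤ x ≤ 188. A'(x) = x/8 − (188−x)/(2π) = 0 gives x = 4·188/(π+4) ≈ 105.2986.
A'' = 1/8 + 1/(2π) > 0, so this gives the minimum combined area; x ≈ 105.2986 cm to the square.

105.2986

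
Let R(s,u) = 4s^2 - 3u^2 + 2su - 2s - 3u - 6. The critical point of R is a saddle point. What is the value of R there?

∂R/∂s = 8s + 2u - 2 = 0 and ∂R/∂u = 2s - 6u - 3 = 0, so (s, u) = (9/26, -5/13).
The Hessian has R_{ss} = 8, R_{uu} = -6, R_{su} = 2, giving D = -52 < 0, so the point is a saddle point.
R(9/26, -5/13) = -75/13.

-75/13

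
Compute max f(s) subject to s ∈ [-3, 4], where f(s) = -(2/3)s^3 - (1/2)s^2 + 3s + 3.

15/2

Differentiating, f'(s) = -2s^2 - s + 3; which vanishes at s = -3/2 and s = 1.
Compare values at every candidate in [-3, 4]: f(-3) = 15/2,  f(-3/2) = -3/8,  f(1) = 29/6,  f(4) = -107/3.
Hence the absolute maximum is 15/2 at s = -3.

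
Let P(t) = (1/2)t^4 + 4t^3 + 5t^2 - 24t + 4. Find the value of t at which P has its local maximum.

-3

P'(t) = 2t^3 + 12t^2 + 10t - 24 = 0 at t = -4, -3, 1.
Second-derivative test with P''(t) = 6t^2 + 24t + 10: P''(-4) = 10 > 0 ⇒ local minimum; P''(-3) = -8 < 0 ⇒ local maximum; P''(1) = 40 > 0 ⇒ local minimum.
So the local maximum value is P(-3) = 107/2.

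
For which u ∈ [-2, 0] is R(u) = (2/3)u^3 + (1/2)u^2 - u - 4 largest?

R'(u) = 2u^2 + u - 1, whose only zero in [-2, 0] is u = -1.
Compare values at every candidate in [-2, 0]: R(-2) = -16/3, R(-1) = -19/6, R(0) = -4.
The maximum over the interval is -19/6, attained at u = -1.

-1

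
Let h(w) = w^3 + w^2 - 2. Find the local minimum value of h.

-2

Critical points: h'(w) = 3w^2 + 2w vanishes at w = -2/3, 0.
h''(w) = 6w + 2. h''(-2/3) = -2 < 0 ⇒ local maximum; h''(0) = 2 > 0 ⇒ local minimum.
The local minimum is h(0) = -2.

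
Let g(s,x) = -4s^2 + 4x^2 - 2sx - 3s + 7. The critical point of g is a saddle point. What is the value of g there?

∂g/∂s = -8s - 2x - 3 = 0 and ∂g/∂x = -2s + 8x = 0, so (s, x) = (-6/17, -3/34).
The Hessian has g_{ss} = -8, g_{xx} = 8, g_{sx} = -2, giving D = -68 < 0, so the point is a saddle point.
g(-6/17, -3/34) = 128/17.

128/17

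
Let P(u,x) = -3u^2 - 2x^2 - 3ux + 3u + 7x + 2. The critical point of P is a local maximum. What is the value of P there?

∂P/∂u = -6u - 3x + 3 = 0 and ∂P/∂x = -3u - 4x + 7 = 0, so (u, x) = (-3/5, 11/5).
The Hessian has P_{uu} = -6, P_{xx} = -4, P_{ux} = -3, giving D = 15 > 0 with P_{uu} < 0, so the point is a local maximum.
P(-3/5, 11/5) = 44/5.

44/5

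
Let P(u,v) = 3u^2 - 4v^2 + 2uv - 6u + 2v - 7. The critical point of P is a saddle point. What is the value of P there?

-118/13

∂P/∂u = 6u + 2v - 6 = 0 and ∂P/∂v = 2u - 8v + 2 = 0, so (u, v) = (11/13, 6/13).
The Hessian has P_{uu} = 6, P_{vv} = -8, P_{uv} = 2, giving D = -52 < 0, so the point is a saddle point.
P(11/13, 6/13) = -118/13.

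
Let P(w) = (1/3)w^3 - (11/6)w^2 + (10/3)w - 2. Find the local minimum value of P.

P'(w) = w^2 - (11/3)w + 10/3. Setting P'(w) = 0 gives w ∈ {5/3, 2}.
P''(w) = 2w - 11/3. P''(5/3) = -1/3 < 0 ⇒ local maximum; P''(2) = 1/3 > 0 ⇒ local minimum.
The local minimum is P(2) = 0.

0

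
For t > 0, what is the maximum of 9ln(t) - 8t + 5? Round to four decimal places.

-2.9400

f'(t) = 9/t − 8 = 0 gives t = 9/8.
f''(t) = -9/t², which is negative for t > 0, so this is a local maximum.
f(9/8) = 9·ln(9/8) - 9 + 5 ≈ -2.9400.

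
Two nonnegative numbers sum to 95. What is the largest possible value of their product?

9025/4

With x + y = 95, the product is P(x) = x(95 − x).
P'(x) = 95 − 2x = 0 gives x = 95/2; P'' = −2 < 0, so this is the maximum.
P = 95/2·95/2 = 9025/4.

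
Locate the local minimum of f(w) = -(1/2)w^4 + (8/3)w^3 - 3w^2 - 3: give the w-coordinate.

1

f'(w) = -2w^3 + 8w^2 - 6w = 0 at w = 0, 1, 3.
Since f''(w) = -6w^2 + 16w - 6, we get f''(0) = -6 < 0 ⇒ local maximum; f''(1) = 4 > 0 ⇒ local minimum; f''(3) = -12 < 0 ⇒ local maximum.
The local minimum is f(1) = -23/6.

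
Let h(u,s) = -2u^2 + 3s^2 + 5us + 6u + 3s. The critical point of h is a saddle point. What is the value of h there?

∂h/∂u = -4u + 5s + 6 = 0 and ∂h/∂s = 5u + 6s + 3 = 0, so (u, s) = (3/7, -6/7).
The Hessian has h_{uu} = -4, h_{ss} = 6, h_{us} = 5, giving D = -49 < 0, so the point is a saddle point.
h(3/7, -6/7) = 0.

0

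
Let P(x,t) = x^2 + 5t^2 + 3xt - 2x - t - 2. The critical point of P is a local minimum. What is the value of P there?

-37/11

∂P/∂x = 2x + 3t - 2 = 0 and ∂P/∂t = 3x + 10t - 1 = 0, so (x, t) = (17/11, -4/11).
The Hessian has P_{xx} = 2, P_{tt} = 10, P_{xt} = 3, giving D = 11 > 0 with P_{xx} > 0, so the point is a local minimum.
P(17/11, -4/11) = -37/11.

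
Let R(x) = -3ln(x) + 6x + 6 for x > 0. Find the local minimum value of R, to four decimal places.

11.0794

R'(x) = -3/x + 6 = 0 gives x = 1/2.
R''(x) = 3/x², which is positive for x > 0, so this is a local minimum.
R(1/2) = -3·ln(1/2) + 3 + 6 ≈ 11.0794.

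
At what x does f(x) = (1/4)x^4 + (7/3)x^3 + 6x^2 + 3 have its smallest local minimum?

f'(x) = x^3 + 7x^2 + 12x. Setting f'(x) = 0 gives x ∈ {-4, -3, 0}.
f''(x) = 3x^2 + 14x + 12. f''(-4) = 4 > 0 ⇒ local minimum; f''(-3) = -3 < 0 ⇒ local maximum; f''(0) = 12 > 0 ⇒ local minimum.
Thus f has its smallest local minimum at x = 0, with value 3.

0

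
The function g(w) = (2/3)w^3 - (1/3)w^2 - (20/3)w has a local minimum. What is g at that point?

-28/3

g'(w) = 2w^2 - (2/3)w - 20/3 = 0 at w = -5/3, 2.
Second-derivative test with g''(w) = 4w - 2/3: g''(-5/3) = -22/3 < 0 ⇒ local maximum; g''(2) = 22/3 > 0 ⇒ local minimum.
So the local minimum value is g(2) = -28/3.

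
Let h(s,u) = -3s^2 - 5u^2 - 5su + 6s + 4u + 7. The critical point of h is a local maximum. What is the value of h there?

∂h/∂s = -6s - 5u + 6 = 0 and ∂h/∂u = -5s - 10u + 4 = 0, so (s, u) = (8/7, -6/35).
The Hessian has h_{ss} = -6, h_{uu} = -10, h_{su} = -5, giving D = 35 > 0 with h_{ss} < 0, so the point is a local maximum.
h(8/7, -6/35) = 353/35.

353/35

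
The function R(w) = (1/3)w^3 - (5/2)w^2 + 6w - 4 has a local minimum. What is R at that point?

Critical points: R'(w) = w^2 - 5w + 6 vanishes at w = 2, 3.
Second-derivative test with R''(w) = 2w - 5: R''(2) = -1 < 0 ⇒ local maximum; R''(3) = 1 > 0 ⇒ local minimum.
So the local minimum value is R(3) = 1/2.

1/2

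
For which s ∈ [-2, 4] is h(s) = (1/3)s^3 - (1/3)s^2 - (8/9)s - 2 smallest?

h'(s) = s^2 - (2/3)s - 8/9, which vanishes at s = -2/3 and s = 4/3.
Compare values at every candidate in [-2, 4]: h(-2) = -38/9; h(-2/3) = -134/81; h(4/3) = -242/81; h(4) = 94/9.
The minimum over the interval is -38/9, attained at s = -2.

-2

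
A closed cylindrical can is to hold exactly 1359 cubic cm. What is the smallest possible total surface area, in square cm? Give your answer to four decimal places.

With radius r and height h, πr²h = 1359 so h = 1359/(πr²), and S(r) = 2πr² + 2πrh = 2πr² + 2·1359/r.
S'(r) = 4πr − 2·1359/r² = 0 ⇒ r³ = 1359/(2π), so r ≈ 6.0027 and h = 2r ≈ 12.0054.
S''(r) = 4π + 4·1359/r³ > 0, so this is the minimum; S ≈ 679.1945.

679.1945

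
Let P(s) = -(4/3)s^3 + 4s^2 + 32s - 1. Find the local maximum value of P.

P'(s) = -4s^2 + 8s + 32. Setting P'(s) = 0 gives s ∈ {-2, 4}.
P''(s) = -8s + 8. P''(-2) = 24 > 0 ⇒ local minimum; P''(4) = -24 < 0 ⇒ local maximum.
Thus P has its local maximum at s = 4, with value 317/3.

317/3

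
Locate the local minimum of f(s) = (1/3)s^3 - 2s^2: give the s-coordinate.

4

f'(s) = s^2 - 4s = 0 at s = 0, 4.
f''(s) = 2s - 4. f''(0) = -4 < 0 ⇒ local maximum; f''(4) = 4 > 0 ⇒ local minimum.
The local minimum is f(4) = -32/3.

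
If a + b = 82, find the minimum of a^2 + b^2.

3362

With a + b = 82, a^2 + b^2 = a^2 + (82 − a)^2.
The derivative 2a − 2(82 − a) = 4a − 164 vanishes at a = 41; second derivative 4 > 0, a minimum.
The minimum is 2·(41)^2 = 3362.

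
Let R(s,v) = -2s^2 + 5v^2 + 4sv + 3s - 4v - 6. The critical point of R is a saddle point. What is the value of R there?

∂R/∂s = -4s + 4v + 3 = 0 and ∂R/∂v = 4s + 10v - 4 = 0, so (s, v) = (23/28, 1/14).
The Hessian has R_{ss} = -4, R_{vv} = 10, R_{sv} = 4, giving D = -56 < 0, so the point is a saddle point.
R(23/28, 1/14) = -275/56.

-275/56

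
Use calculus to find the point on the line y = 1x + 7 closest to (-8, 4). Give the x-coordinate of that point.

Minimize D(x)^2 = (x + 8)^2 + (x + 3)^2.
d/dx[D^2] = 2(x + 8) + 2·1·(x + 3) = 0 ⇒ x = -11/2.
Then y = 3/2 and the distance is √(25/2) ≈ 3.5355.

-11/2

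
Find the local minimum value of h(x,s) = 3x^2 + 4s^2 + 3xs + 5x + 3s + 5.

113/39

∂h/∂x = 6x + 3s + 5 = 0 and ∂h/∂s = 3x + 8s + 3 = 0, so (x, s) = (-31/39, -1/13).
The Hessian has h_{xx} = 6, h_{ss} = 8, h_{xs} = 3, giving D = 39 > 0 with h_{xx} > 0, so the point is a local minimum.
h(-31/39, -1/13) = 113/39.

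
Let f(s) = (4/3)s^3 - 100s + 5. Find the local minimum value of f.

-985/3

Critical points: f'(s) = 4s^2 - 100 vanishes at s = -5, 5.
Since f''(s) = 8s, we get f''(-5) = -40 < 0 ⇒ local maximum; f''(5) = 40 > 0 ⇒ local minimum.
So the local minimum value is f(5) = -985/3.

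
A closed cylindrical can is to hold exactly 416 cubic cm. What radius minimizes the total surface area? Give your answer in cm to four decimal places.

4.0455

With radius r and height h, πr²h = 416 so h = 416/(πr²), and S(r) = 2πr² + 2πrh = 2πr² + 2·416/r.
S'(r) = 4πr − 2·416/r² = 0 ⇒ r³ = 416/(2π), so r ≈ 4.0455 and h = 2r ≈ 8.0910.
S''(r) = 4π + 4·416/r³ > 0, so this is the minimum; S ≈ 308.4917.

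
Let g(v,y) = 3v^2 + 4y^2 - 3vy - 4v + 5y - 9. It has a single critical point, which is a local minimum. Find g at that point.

∂g/∂v = 6v - 3y - 4 = 0 and ∂g/∂y = -3v + 8y + 5 = 0, so (v, y) = (17/39, -6/13).
The Hessian has g_{vv} = 6, g_{yy} = 8, g_{vy} = -3, giving D = 39 > 0 with g_{vv} > 0, so the point is a local minimum.
g(17/39, -6/13) = -430/39.

-430/39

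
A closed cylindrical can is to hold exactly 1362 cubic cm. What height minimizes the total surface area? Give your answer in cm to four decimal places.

With radius r and height h, πr²h = 1362 so h = 1362/(πr²), and S(r) = 2πr² + 2πrh = 2πr² + 2·1362/r.
S'(r) = 4πr − 2·1362/r² = 0 ⇒ r³ = 1362/(2π), so r ≈ 6.0071 and h = 2r ≈ 12.0142.
S''(r) = 4π + 4·1362/r³ > 0, so this is the minimum; S ≈ 680.1937.

12.0142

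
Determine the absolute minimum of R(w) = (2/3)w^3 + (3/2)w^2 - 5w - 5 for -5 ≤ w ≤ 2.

-155/6

R'(w) = 2w^2 + 3w - 5, which vanishes at w = -5/2 and w = 1.
Compare values at every candidate in [-5, 2]: R(-5) = -155/6; R(-5/2) = 155/24; R(1) = -47/6; R(2) = -11/3.
The minimum over the interval is -155/6, attained at w = -5.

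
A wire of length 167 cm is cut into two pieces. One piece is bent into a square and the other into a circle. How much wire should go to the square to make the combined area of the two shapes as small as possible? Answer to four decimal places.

93.5366

Let x be the length used for the square. Square side x/4; circle radius (167−x)/(2π).
A(x) = (x/4)² + π·((167−x)/(2π))² = x²/16 + (167−x)²/(4π) for 0 ≤ x ≤ 167. A'(x) = x/8 − (167−x)/(2π) = 0 gives x = 4·167/(π+4) ≈ 93.5366.
A'' = 1/8 + 1/(2π) > 0, so this gives the minimum combined area; x ≈ 93.5366 cm to the square.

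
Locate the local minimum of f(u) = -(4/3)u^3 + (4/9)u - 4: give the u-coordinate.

Critical points: f'(u) = -4u^2 + 4/9 vanishes at u = -1/3, 1/3.
Second-derivative test with f''(u) = -8u: f''(-1/3) = 8/3 > 0 ⇒ local minimum; f''(1/3) = -8/3 < 0 ⇒ local maximum.
The local minimum is f(-1/3) = -332/81.

-1/3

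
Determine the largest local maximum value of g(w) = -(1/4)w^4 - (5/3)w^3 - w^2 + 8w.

g'(w) = -w^3 - 5w^2 - 2w + 8. Setting g'(w) = 0 gives w ∈ {-4, -2, 1}.
Second-derivative test with g''(w) = -3w^2 - 10w - 2: g''(-4) = -10 < 0 ⇒ local maximum; g''(-2) = 6 > 0 ⇒ local minimum; g''(1) = -15 < 0 ⇒ local maximum.
Thus g has its largest local maximum at w = 1, with value 61/12.

61/12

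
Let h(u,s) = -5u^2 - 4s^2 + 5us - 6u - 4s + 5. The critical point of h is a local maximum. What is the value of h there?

619/55

∂h/∂u = -10u + 5s - 6 = 0 and ∂h/∂s = 5u - 8s - 4 = 0, so (u, s) = (-68/55, -14/11).
The Hessian has h_{uu} = -10, h_{ss} = -8, h_{us} = 5, giving D = 55 > 0 with h_{uu} < 0, so the point is a local maximum.
h(-68/55, -14/11) = 619/55.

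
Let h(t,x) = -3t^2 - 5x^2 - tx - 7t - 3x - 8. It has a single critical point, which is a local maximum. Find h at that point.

∂h/∂t = -6t - x - 7 = 0 and ∂h/∂x = -t - 10x - 3 = 0, so (t, x) = (-67/59, -11/59).
The Hessian has h_{tt} = -6, h_{xx} = -10, h_{tx} = -1, giving D = 59 > 0 with h_{tt} < 0, so the point is a local maximum.
h(-67/59, -11/59) = -221/59.

-221/59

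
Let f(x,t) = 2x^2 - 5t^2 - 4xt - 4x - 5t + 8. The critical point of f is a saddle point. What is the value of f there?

∂f/∂x = 4x - 4t - 4 = 0 and ∂f/∂t = -4x - 10t - 5 = 0, so (x, t) = (5/14, -9/14).
The Hessian has f_{xx} = 4, f_{tt} = -10, f_{xt} = -4, giving D = -56 < 0, so the point is a saddle point.
f(5/14, -9/14) = 249/28.

249/28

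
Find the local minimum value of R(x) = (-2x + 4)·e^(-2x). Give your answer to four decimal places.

-0.0067

Differentiating with the product rule gives R'(x) = (4x - 10)·e^(-2x). Since e^(-2x) > 0, the only critical point is x = 5/2.
R''(5/2) has the same sign as 4 > 0, so this is a local minimum.
R(5/2) = (-1)·e^(-5) ≈ -0.0067.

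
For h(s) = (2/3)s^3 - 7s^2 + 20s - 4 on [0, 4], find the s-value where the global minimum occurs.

0

h'(s) = 2s^2 - 14s + 20, whose only zero in [0, 4] is s = 2.
Evaluating at the critical points and endpoints: h(0) = -4,  h(2) = 40/3,  h(4) = 20/3.
So the minimum is h(0) = -4.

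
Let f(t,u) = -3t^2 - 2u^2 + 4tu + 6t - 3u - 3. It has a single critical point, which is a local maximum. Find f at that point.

∂f/∂t = -6t + 4u + 6 = 0 and ∂f/∂u = 4t - 4u - 3 = 0, so (t, u) = (3/2, 3/4).
The Hessian has f_{tt} = -6, f_{uu} = -4, f_{tu} = 4, giving D = 8 > 0 with f_{tt} < 0, so the point is a local maximum.
f(3/2, 3/4) = 3/8.

3/8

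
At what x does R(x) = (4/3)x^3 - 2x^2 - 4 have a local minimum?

1

R'(x) = 4x^2 - 4x. Setting R'(x) = 0 gives x ∈ {0, 1}.
R''(x) = 8x - 4. R''(0) = -4 < 0 ⇒ local maximum; R''(1) = 4 > 0 ⇒ local minimum.
Thus R has its local minimum at x = 1, with value -14/3.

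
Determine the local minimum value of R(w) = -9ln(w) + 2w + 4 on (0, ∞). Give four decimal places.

-0.5367

R'(w) = -9/w + 2 = 0 gives w = 9/2.
R''(w) = 9/w², which is positive for w > 0, so this is a local minimum.
R(9/2) = -9·ln(9/2) + 9 + 4 ≈ -0.5367.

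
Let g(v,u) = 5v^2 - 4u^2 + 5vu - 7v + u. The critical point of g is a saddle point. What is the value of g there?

∂g/∂v = 10v + 5u - 7 = 0 and ∂g/∂u = 5v - 8u + 1 = 0, so (v, u) = (17/35, 3/7).
The Hessian has g_{vv} = 10, g_{uu} = -8, g_{vu} = 5, giving D = -105 < 0, so the point is a saddle point.
g(17/35, 3/7) = -52/35.

-52/35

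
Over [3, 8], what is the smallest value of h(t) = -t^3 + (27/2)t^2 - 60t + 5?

The derivative is -3t^2 + 27t - 60, which vanishes at t = 4 and t = 5.
Compare values at every candidate in [3, 8]: h(3) = -161/2,  h(4) = -83,  h(5) = -165/2,  h(8) = -123.
So the minimum is h(8) = -123.

-123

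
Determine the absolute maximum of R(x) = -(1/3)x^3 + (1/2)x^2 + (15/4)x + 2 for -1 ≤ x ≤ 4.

223/24

The derivative is -x^2 + x + 15/4, whose only zero in [-1, 4] is x = 5/2.
Candidates: R(-1) = -11/12,  R(5/2) = 223/24,  R(4) = 11/3.
The maximum over the interval is 223/24, attained at x = 5/2.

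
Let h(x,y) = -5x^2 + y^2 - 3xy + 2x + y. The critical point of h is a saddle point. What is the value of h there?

5/29

∂h/∂x = -10x - 3y + 2 = 0 and ∂h/∂y = -3x + 2y + 1 = 0, so (x, y) = (7/29, -4/29).
The Hessian has h_{xx} = -10, h_{yy} = 2, h_{xy} = -3, giving D = -29 < 0, so the point is a saddle point.
h(7/29, -4/29) = 5/29.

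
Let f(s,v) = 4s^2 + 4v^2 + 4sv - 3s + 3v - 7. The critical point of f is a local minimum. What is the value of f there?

-37/4

∂f/∂s = 8s + 4v - 3 = 0 and ∂f/∂v = 4s + 8v + 3 = 0, so (s, v) = (3/4, -3/4).
The Hessian has f_{ss} = 8, f_{vv} = 8, f_{sv} = 4, giving D = 48 > 0 with f_{ss} > 0, so the point is a local minimum.
f(3/4, -3/4) = -37/4.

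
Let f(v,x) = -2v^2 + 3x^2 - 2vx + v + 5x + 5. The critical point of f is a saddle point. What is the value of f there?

103/28

∂f/∂v = -4v - 2x + 1 = 0 and ∂f/∂x = -2v + 6x + 5 = 0, so (v, x) = (4/7, -9/14).
The Hessian has f_{vv} = -4, f_{xx} = 6, f_{vx} = -2, giving D = -28 < 0, so the point is a saddle point.
f(4/7, -9/14) = 103/28.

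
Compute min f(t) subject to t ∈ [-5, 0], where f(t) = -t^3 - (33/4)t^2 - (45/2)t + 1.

1

f'(t) = -3t^2 - (33/2)t - 45/2, which vanishes at t = -3 and t = -5/2.
Evaluating at the critical points and endpoints: f(-5) = 129/4, f(-3) = 85/4, f(-5/2) = 341/16, f(0) = 1.
So the minimum is f(0) = 1.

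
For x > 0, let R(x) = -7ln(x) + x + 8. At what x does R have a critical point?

R'(x) = -7/x + 1 = 0 gives x = 7.
R''(x) = 7/x², which is positive for x > 0, so this is a local minimum.
R(7) = -7·ln(7) + 7 + 8 ≈ 1.3786.

7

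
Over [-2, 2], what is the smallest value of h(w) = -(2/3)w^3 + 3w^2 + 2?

2

The derivative is -2w^2 + 6w, whose only zero in [-2, 2] is w = 0.
Candidates: h(-2) = 58/3, h(0) = 2, h(2) = 26/3.
The minimum over the interval is 2, attained at w = 0.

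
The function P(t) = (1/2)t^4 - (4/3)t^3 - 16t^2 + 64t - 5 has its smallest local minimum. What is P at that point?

P'(t) = 2t^3 - 4t^2 - 32t + 64. Setting P'(t) = 0 gives t ∈ {-4, 2, 4}.
Since P''(t) = 6t^2 - 8t - 32, we get P''(-4) = 96 > 0 ⇒ local minimum; P''(2) = -24 < 0 ⇒ local maximum; P''(4) = 32 > 0 ⇒ local minimum.
So the smallest local minimum value is P(-4) = -911/3.

-911/3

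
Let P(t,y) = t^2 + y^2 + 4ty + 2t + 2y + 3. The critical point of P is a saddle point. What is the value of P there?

7/3

∂P/∂t = 2t + 4y + 2 = 0 and ∂P/∂y = 4t + 2y + 2 = 0, so (t, y) = (-1/3, -1/3).
The Hessian has P_{tt} = 2, P_{yy} = 2, P_{ty} = 4, giving D = -12 < 0, so the point is a saddle point.
P(-1/3, -1/3) = 7/3.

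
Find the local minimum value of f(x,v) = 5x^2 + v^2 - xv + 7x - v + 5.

48/19

∂f/∂x = 10x - v + 7 = 0 and ∂f/∂v = -x + 2v - 1 = 0, so (x, v) = (-13/19, 3/19).
The Hessian has f_{xx} = 10, f_{vv} = 2, f_{xv} = -1, giving D = 19 > 0 with f_{xx} > 0, so the point is a local minimum.
f(-13/19, 3/19) = 48/19.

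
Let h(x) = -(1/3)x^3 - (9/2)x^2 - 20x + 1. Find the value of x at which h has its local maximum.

-4

h'(x) = -x^2 - 9x - 20. Setting h'(x) = 0 gives x ∈ {-5, -4}.
h''(x) = -2x - 9. h''(-5) = 1 > 0 ⇒ local minimum; h''(-4) = -1 < 0 ⇒ local maximum.
Thus h has its local maximum at x = -4, with value 91/3.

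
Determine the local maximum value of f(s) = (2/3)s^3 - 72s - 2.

286

Critical points: f'(s) = 2s^2 - 72 vanishes at s = -6, 6.
f''(s) = 4s. f''(-6) = -24 < 0 ⇒ local maximum; f''(6) = 24 > 0 ⇒ local minimum.
The local maximum is f(-6) = 286.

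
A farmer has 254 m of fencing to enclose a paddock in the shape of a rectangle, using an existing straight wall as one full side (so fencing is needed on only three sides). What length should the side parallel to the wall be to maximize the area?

127

Let the sides perpendicular to the wall have length x and the parallel side y, so 2x + y = 254 and the area is A = xy = x(254 − 2x).
A'(x) = 254 − 4x = 0 gives x = 127/2, and A''(x) = −4 < 0 confirms a maximum.
Then y = 254 − 2·127/2 = 127 and A = 16129/2.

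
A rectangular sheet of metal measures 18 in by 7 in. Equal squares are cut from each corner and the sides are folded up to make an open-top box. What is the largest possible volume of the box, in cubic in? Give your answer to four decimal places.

90.0707

With cut size x, the volume is V(x) = x(18 − 2x)(7 − 2x) for 0 < x < 3.5.
V'(x) = 12x^2 − 100x + 126. Setting V'(x) = 0 gives x ≈ 1.5473 (the root in (0, 3.5)).
V''(x) = 24x − 100 is negative there, so this is the maximum; V ≈ 90.0707.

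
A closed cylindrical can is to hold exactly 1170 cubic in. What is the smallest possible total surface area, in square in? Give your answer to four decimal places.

With radius r and height h, πr²h = 1170 so h = 1170/(πr²), and S(r) = 2πr² + 2πrh = 2πr² + 2·1170/r.
S'(r) = 4πr − 2·1170/r² = 0 ⇒ r³ = 1170/(2π), so r ≈ 5.7104 and h = 2r ≈ 11.4209.
S''(r) = 4π + 4·1170/r³ > 0, so this is the minimum; S ≈ 614.6650.

614.6650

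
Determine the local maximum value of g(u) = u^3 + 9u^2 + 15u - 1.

24

g'(u) = 3u^2 + 18u + 15 = 0 at u = -5, -1.
Since g''(u) = 6u + 18, we get g''(-5) = -12 < 0 ⇒ local maximum; g''(-1) = 12 > 0 ⇒ local minimum.
So the local maximum value is g(-5) = 24.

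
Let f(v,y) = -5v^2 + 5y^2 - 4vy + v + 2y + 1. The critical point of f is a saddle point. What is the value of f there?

109/116

∂f/∂v = -10v - 4y + 1 = 0 and ∂f/∂y = -4v + 10y + 2 = 0, so (v, y) = (9/58, -4/29).
The Hessian has f_{vv} = -10, f_{yy} = 10, f_{vy} = -4, giving D = -116 < 0, so the point is a saddle point.
f(9/58, -4/29) = 109/116.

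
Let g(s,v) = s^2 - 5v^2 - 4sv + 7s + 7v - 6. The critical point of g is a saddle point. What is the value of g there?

∂g/∂s = 2s - 4v + 7 = 0 and ∂g/∂v = -4s - 10v + 7 = 0, so (s, v) = (-7/6, 7/6).
The Hessian has g_{ss} = 2, g_{vv} = -10, g_{sv} = -4, giving D = -36 < 0, so the point is a saddle point.
g(-7/6, 7/6) = -6.

-6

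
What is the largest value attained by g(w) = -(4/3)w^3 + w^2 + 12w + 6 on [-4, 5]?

178/3

The derivative is -4w^2 + 2w + 12, which vanishes at w = -3/2 and w = 2.
Candidates: g(-4) = 178/3; g(-3/2) = -21/4; g(2) = 70/3; g(5) = -227/3.
Hence the absolute maximum is 178/3 at w = -4.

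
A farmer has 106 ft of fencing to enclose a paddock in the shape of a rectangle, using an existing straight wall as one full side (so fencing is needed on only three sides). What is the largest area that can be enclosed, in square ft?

Let the sides perpendicular to the wall have length x and the parallel side y, so 2x + y = 106 and the area is A = xy = x(106 − 2x).
A'(x) = 106 − 4x = 0 gives x = 53/2, and A''(x) = −4 < 0 confirms a maximum.
Then y = 106 − 2·53/2 = 53 and A = 2809/2.

2809/2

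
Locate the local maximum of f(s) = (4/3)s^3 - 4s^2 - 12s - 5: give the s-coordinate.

-1

Critical points: f'(s) = 4s^2 - 8s - 12 vanishes at s = -1, 3.
Second-derivative test with f''(s) = 8s - 8: f''(-1) = -16 < 0 ⇒ local maximum; f''(3) = 16 > 0 ⇒ local minimum.
Thus f has its local maximum at s = -1, with value 5/3.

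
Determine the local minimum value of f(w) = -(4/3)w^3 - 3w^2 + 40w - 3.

-377/3

Critical points: f'(w) = -4w^2 - 6w + 40 vanishes at w = -4, 5/2.
Since f''(w) = -8w - 6, we get f''(-4) = 26 > 0 ⇒ local minimum; f''(5/2) = -26 < 0 ⇒ local maximum.
So the local minimum value is f(-4) = -377/3.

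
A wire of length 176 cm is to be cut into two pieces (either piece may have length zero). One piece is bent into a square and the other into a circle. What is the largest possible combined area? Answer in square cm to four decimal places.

2464.9918

Let x be the length used for the square. Square side x/4; circle radius (176−x)/(2π).
A(x) = (x/4)² + π·((176−x)/(2π))² = x²/16 + (176−x)²/(4π) for 0 ≤ x ≤ 176. A'(x) = x/8 − (176−x)/(2π) = 0 gives x = 4·176/(π+4) ≈ 98.5775.
A'' > 0, so the interior critical point is a minimum; the maximum is at an endpoint. A(0) = 2464.9918 and A(176) = 1936.0000, so the largest area is 2464.9918.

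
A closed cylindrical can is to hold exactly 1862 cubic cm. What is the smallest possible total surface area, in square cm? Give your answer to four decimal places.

With radius r and height h, πr²h = 1862 so h = 1862/(πr²), and S(r) = 2πr² + 2πrh = 2πr² + 2·1862/r.
S'(r) = 4πr − 2·1862/r² = 0 ⇒ r³ = 1862/(2π), so r ≈ 6.6670 and h = 2r ≈ 13.3341.
S''(r) = 4π + 4·1862/r³ > 0, so this is the minimum; S ≈ 837.8527.

837.8527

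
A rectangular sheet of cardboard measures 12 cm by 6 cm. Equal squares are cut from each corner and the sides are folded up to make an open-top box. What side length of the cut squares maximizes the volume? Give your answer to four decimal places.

1.2679

With cut size x, the volume is V(x) = x(12 − 2x)(6 − 2x) for 0 < x < 3.
V'(x) = 12x^2 − 72x + 72. Setting V'(x) = 0 gives x ≈ 1.2679 (the root in (0, 3)).
V''(x) = 24x − 72 is negative there, so this is the maximum; V ≈ 41.5692.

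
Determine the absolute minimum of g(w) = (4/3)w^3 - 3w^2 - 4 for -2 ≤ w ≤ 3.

g'(w) = 4w^2 - 6w, which vanishes at w = 0 and w = 3/2.
Evaluating at the critical points and endpoints: g(-2) = -80/3,  g(0) = -4,  g(3/2) = -25/4,  g(3) = 5.
The minimum over the interval is -80/3, attained at w = -2.

-80/3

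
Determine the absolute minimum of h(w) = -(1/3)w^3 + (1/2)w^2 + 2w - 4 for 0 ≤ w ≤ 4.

-28/3

Differentiating, h'(w) = -w^2 + w + 2; whose only zero in [0, 4] is w = 2.
Candidates: h(0) = -4,  h(2) = -2/3,  h(4) = -28/3.
Hence the absolute minimum is -28/3 at w = 4.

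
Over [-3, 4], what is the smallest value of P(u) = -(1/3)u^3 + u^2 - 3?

-25/3

P'(u) = -u^2 + 2u, which vanishes at u = 0 and u = 2.
Evaluating at the critical points and endpoints: P(-3) = 15; P(0) = -3; P(2) = -5/3; P(4) = -25/3.
Hence the absolute minimum is -25/3 at u = 4.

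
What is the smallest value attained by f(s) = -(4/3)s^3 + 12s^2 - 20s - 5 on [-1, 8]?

-239/3

The derivative is -4s^2 + 24s - 20, which vanishes at s = 1 and s = 5.
Candidates: f(-1) = 85/3, f(1) = -43/3, f(5) = 85/3, f(8) = -239/3.
So the minimum is f(8) = -239/3.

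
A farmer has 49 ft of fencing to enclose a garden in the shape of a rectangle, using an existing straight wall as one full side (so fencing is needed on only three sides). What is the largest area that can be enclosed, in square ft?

2401/8

Let the sides perpendicular to the wall have length x and the parallel side y, so 2x + y = 49 and the area is A = xy = x(49 − 2x).
A'(x) = 49 − 4x = 0 gives x = 49/4, and A''(x) = −4 < 0 confirms a maximum.
Then y = 49 − 2·49/4 = 49/2 and A = 2401/8.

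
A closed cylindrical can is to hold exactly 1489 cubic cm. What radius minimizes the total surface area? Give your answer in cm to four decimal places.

6.1883

With radius r and height h, πr²h = 1489 so h = 1489/(πr²), and S(r) = 2πr² + 2πrh = 2πr² + 2·1489/r.
S'(r) = 4πr − 2·1489/r² = 0 ⇒ r³ = 1489/(2π), so r ≈ 6.1883 and h = 2r ≈ 12.3766.
S''(r) = 4π + 4·1489/r³ > 0, so this is the minimum; S ≈ 721.8456.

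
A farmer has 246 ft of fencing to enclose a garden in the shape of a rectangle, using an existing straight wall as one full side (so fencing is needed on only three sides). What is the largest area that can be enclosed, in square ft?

15129/2

Let the sides perpendicular to the wall have length x and the parallel side y, so 2x + y = 246 and the area is A = xy = x(246 − 2x).
A'(x) = 246 − 4x = 0 gives x = 123/2, and A''(x) = −4 < 0 confirms a maximum.
Then y = 246 − 2·123/2 = 123 and A = 15129/2.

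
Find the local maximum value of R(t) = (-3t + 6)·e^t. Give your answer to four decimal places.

Differentiating with the product rule gives R'(t) = (-3t + 3)·e^t. Since e^t > 0, the only critical point is t = 1.
R''(1) has the same sign as -3 < 0, so this is a local maximum.
R(1) = (3)·e^(1) ≈ 8.1548.

8.1548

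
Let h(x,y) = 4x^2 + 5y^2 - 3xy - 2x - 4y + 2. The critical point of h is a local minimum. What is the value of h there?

34/71

∂h/∂x = 8x - 3y - 2 = 0 and ∂h/∂y = -3x + 10y - 4 = 0, so (x, y) = (32/71, 38/71).
The Hessian has h_{xx} = 8, h_{yy} = 10, h_{xy} = -3, giving D = 71 > 0 with h_{xx} > 0, so the point is a local minimum.
h(32/71, 38/71) = 34/71.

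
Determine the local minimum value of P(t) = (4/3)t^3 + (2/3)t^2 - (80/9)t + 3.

Critical points: P'(t) = 4t^2 + (4/3)t - 80/9 vanishes at t = -5/3, 4/3.
Second-derivative test with P''(t) = 8t + 4/3: P''(-5/3) = -12 < 0 ⇒ local maximum; P''(4/3) = 12 > 0 ⇒ local minimum.
Thus P has its local minimum at t = 4/3, with value -365/81.

-365/81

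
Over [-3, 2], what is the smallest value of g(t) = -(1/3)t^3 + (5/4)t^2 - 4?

-4

The derivative is -t^2 + (5/2)t, whose only zero in [-3, 2] is t = 0.
Compare values at every candidate in [-3, 2]: g(-3) = 65/4; g(0) = -4; g(2) = -5/3.
So the minimum is g(0) = -4.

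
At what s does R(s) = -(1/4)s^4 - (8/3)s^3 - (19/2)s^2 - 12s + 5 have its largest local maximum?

-1

R'(s) = -s^3 - 8s^2 - 19s - 12. Setting R'(s) = 0 gives s ∈ {-4, -3, -1}.
Second-derivative test with R''(s) = -3s^2 - 16s - 19: R''(-4) = -3 < 0 ⇒ local maximum; R''(-3) = 2 > 0 ⇒ local minimum; R''(-1) = -6 < 0 ⇒ local maximum.
The largest local maximum is R(-1) = 119/12.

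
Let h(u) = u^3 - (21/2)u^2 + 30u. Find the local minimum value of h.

25/2

h'(u) = 3u^2 - 21u + 30 = 0 at u = 2, 5.
h''(u) = 6u - 21. h''(2) = -9 < 0 ⇒ local maximum; h''(5) = 9 > 0 ⇒ local minimum.
The local minimum is h(5) = 25/2.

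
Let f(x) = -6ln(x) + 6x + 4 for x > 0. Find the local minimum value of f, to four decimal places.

10.0000

f'(x) = -6/x + 6 = 0 gives x = 1.
f''(x) = 6/x², which is positive for x > 0, so this is a local minimum.
f(1) = -6·ln(1) + 6 + 4 ≈ 10.0000.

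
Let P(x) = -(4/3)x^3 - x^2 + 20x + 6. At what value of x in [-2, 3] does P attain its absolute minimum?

P'(x) = -4x^2 - 2x + 20, whose only zero in [-2, 3] is x = 2.
Candidates: P(-2) = -82/3,  P(2) = 94/3,  P(3) = 21.
So the minimum is P(-2) = -82/3.

-2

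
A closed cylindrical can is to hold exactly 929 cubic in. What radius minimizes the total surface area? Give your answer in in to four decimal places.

With radius r and height h, πr²h = 929 so h = 929/(πr²), and S(r) = 2πr² + 2πrh = 2πr² + 2·929/r.
S'(r) = 4πr − 2·929/r² = 0 ⇒ r³ = 929/(2π), so r ≈ 5.2878 and h = 2r ≈ 10.5757.
S''(r) = 4π + 4·929/r³ > 0, so this is the minimum; S ≈ 527.0579.

5.2878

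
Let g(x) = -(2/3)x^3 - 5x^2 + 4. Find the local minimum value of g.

-113/3

g'(x) = -2x^2 - 10x = 0 at x = -5, 0.
g''(x) = -4x - 10. g''(-5) = 10 > 0 ⇒ local minimum; g''(0) = -10 < 0 ⇒ local maximum.
So the local minimum value is g(-5) = -113/3.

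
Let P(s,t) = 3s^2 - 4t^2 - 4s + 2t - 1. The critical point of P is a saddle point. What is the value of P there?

∂P/∂s = 6s - 4 = 0 and ∂P/∂t = -8t + 2 = 0, so (s, t) = (2/3, 1/4).
The Hessian has P_{ss} = 6, P_{tt} = -8, P_{st} = 0, giving D = -48 < 0, so the point is a saddle point.
P(2/3, 1/4) = -25/12.

-25/12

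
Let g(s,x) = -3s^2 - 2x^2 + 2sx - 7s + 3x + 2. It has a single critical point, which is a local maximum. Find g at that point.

123/20

∂g/∂s = -6s + 2x - 7 = 0 and ∂g/∂x = 2s - 4x + 3 = 0, so (s, x) = (-11/10, 1/5).
The Hessian has g_{ss} = -6, g_{xx} = -4, g_{sx} = 2, giving D = 20 > 0 with g_{ss} < 0, so the point is a local maximum.
g(-11/10, 1/5) = 123/20.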